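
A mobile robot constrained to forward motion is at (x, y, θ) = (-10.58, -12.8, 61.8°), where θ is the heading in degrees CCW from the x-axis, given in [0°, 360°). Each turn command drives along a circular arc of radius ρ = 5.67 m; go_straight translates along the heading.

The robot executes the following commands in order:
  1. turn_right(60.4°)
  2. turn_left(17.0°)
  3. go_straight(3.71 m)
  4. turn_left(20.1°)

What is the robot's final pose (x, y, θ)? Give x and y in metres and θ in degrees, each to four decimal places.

(1.1899, -7.4091, 38.5000°)

set_pose: (x, y, θ) = (-10.5800, -12.8000, 61.8000°), ρ = 5.67
turn_right(60.4°): centre at ρ to the right, rotate −60.4° → (-5.7215, -9.8111, 1.4000°)
turn_left(17.0°): centre at ρ to the left, rotate +17.0° → (-4.0703, -9.5229, 18.4000°)
go_straight(3.71): x += 3.71·cos θ, y += 3.71·sin θ → (-0.5500, -8.3518, 18.4000°)
turn_left(20.1°): centre at ρ to the left, rotate +20.1° → (1.1899, -7.4091, 38.5000°)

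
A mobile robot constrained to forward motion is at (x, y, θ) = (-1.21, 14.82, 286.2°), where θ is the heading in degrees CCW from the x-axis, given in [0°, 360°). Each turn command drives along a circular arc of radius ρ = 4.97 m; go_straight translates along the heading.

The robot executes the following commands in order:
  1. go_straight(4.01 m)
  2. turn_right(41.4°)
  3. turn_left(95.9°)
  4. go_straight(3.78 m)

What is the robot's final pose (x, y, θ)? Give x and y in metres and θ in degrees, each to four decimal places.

set_pose: (x, y, θ) = (-1.2100, 14.8200, 286.2000°), ρ = 4.97
go_straight(4.01): x += 4.01·cos θ, y += 4.01·sin θ → (-0.0912, 10.9692, 286.2000°)
turn_right(41.4°): centre at ρ to the right, rotate −41.4° → (-0.3669, 7.4665, 244.8000°)
turn_left(95.9°): centre at ρ to the left, rotate +95.9° → (2.4874, 0.6597, 340.7000°)
go_straight(3.78): x += 3.78·cos θ, y += 3.78·sin θ → (6.0550, -0.5896, 340.7000°)

(6.0550, -0.5896, 340.7000°)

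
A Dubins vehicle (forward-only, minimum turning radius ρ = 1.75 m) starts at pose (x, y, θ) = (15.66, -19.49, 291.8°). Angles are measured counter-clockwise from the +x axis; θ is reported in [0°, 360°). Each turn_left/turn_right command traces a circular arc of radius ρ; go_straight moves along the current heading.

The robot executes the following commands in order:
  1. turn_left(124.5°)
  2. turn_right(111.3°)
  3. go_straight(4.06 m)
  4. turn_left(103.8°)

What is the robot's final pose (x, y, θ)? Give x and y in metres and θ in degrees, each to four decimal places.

set_pose: (x, y, θ) = (15.6600, -19.4900, 291.8000°), ρ = 1.75
turn_left(124.5°): centre at ρ to the left, rotate +124.5° → (18.7408, -19.8111, 416.3000° ≡ 56.3000°)
turn_right(111.3°): centre at ρ to the right, rotate −111.3° → (21.6302, -19.7783, -55.0000° ≡ 305.0000°)
go_straight(4.06): x += 4.06·cos θ, y += 4.06·sin θ → (23.9589, -23.1041, 305.0000°)
turn_left(103.8°): centre at ρ to the left, rotate +103.8° → (26.7092, -23.2530, 408.8000° ≡ 48.8000°)

(26.7092, -23.2530, 48.8000°)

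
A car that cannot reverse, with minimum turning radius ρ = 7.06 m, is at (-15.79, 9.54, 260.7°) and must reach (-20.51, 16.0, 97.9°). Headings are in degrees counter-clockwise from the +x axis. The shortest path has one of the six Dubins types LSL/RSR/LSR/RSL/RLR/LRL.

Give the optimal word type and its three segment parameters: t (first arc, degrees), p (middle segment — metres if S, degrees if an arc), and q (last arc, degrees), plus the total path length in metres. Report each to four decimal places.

Let ψ = atan2(Δy, Δx) = atan2(6.46, -4.72) = 126.1537° be the start→goal bearing.
Normalize: d = |goal − start| / ρ = 8.000625/7.06 = 1.133233, α = (θ_start − ψ) mod 360° = 134.5463° = 2.348275 rad, β = (θ_goal − ψ) mod 360° = 331.7463° = 5.790065 rad.
Common terms: sin α = 0.712684, cos α = -0.701485, sin β = -0.473377, cos β = 0.880860, cos(α−β) = -0.955278, d² = 1.284217. Work in radians in the unit-radius frame; every candidate has L = ρ·(t + p + q).
LSL: p² = 2 + d² − 2cos(α−β) + 2d(sin α − sin β) = 7.882942; p = √p² = 2.807658; φ = atan2(cos β − cos α, d + sin α − sin β) = 0.598715 rad; t = (φ − α) mod 2π = 4.533625 rad, q = (β − φ) mod 2π = 5.191349 rad → L = 7.06·(4.533625 + 2.807658 + 5.191349) = 7.06·12.532632 = 88.480384 m
RSR: p² = 2 + d² − 2cos(α−β) + 2d(sin β − sin α) = 2.506606; p = √p² = 1.583226; φ = atan2(cos α − cos β, d − sin α + sin β) = -1.604170 rad; t = (α − φ) mod 2π = 3.952445 rad, q = (φ − β) mod 2π = 5.172136 rad → L = 7.06·(3.952445 + 1.583226 + 5.172136) = 7.06·10.707808 = 75.597123 m
LSR: p² = d² − 2 + 2cos(α−β) + 2d(sin α + sin β) = -2.083958 < 0 → infeasible
RSL: p² = d² − 2 + 2cos(α−β) − 2d(sin α + sin β) = -3.168721 < 0 → infeasible
RLR: c = (6 − d² + 2cos(α−β) + 2d(sin α − sin β))/8 = 0.686674; p = 2π − arccos c = 5.469293 rad; φ = atan2(cos α − cos β, d − sin α + sin β) = -1.604170 rad; t = (α − φ + p/2) mod 2π = 0.403907 rad, q = (α − β − t + p) mod 2π = 1.623597 rad → L = 7.06·(0.403907 + 5.469293 + 1.623597) = 7.06·7.496797 = 52.927389 m
LRL: c = (6 − d² + 2cos(α−β) − 2d(sin α − sin β))/8 = 0.014632; p = 2π − arccos c = 4.727022 rad; φ = atan2(cos β − cos α, d + sin α − sin β) = 0.598715 rad; t = (φ − α + p/2) mod 2π = 0.613951 rad, q = (β − α − t + p) mod 2π = 1.271675 rad → L = 7.06·(0.613951 + 4.727022 + 1.271675) = 7.06·6.612648 = 46.685292 m
Shortest: LRL with L = 46.685292 m ≈ 46.6853 m
Convert LRL to answer units (arcs ×180/π): t = 0.613951·180/π = 35.1768°, p = 4.727022·180/π = 270.8384°, q = 1.271675·180/π = 72.8616°, L = 46.6853 m.

LRL: t = 35.1768°, p = 270.8384°, q = 72.8616°, L = 46.6853 m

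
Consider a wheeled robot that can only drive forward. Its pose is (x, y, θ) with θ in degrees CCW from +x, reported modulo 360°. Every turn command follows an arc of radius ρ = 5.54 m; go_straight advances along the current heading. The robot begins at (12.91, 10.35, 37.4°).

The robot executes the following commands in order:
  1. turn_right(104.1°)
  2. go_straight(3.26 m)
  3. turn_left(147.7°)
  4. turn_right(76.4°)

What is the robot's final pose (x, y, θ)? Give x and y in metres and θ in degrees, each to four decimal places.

set_pose: (x, y, θ) = (12.9100, 10.3500, 37.4000°), ρ = 5.54
turn_right(104.1°): centre at ρ to the right, rotate −104.1° → (21.3631, 8.1403, -66.7000° ≡ 293.3000°)
go_straight(3.26): x += 3.26·cos θ, y += 3.26·sin θ → (22.6525, 5.1461, 293.3000°)
turn_left(147.7°): centre at ρ to the left, rotate +147.7° → (33.2125, 6.4708, 441.0000° ≡ 81.0000°)
turn_right(76.4°): centre at ρ to the right, rotate −76.4° → (38.2400, 11.1263, 4.6000°)

(38.2400, 11.1263, 4.6000°)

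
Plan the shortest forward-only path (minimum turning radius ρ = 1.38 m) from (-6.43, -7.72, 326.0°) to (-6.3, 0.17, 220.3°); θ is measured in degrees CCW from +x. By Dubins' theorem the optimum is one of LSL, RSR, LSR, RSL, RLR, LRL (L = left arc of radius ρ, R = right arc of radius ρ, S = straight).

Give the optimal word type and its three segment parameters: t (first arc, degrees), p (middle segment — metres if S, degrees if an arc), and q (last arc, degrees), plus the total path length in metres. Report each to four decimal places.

LSL: t = 121.4769°, p = 5.6990 m, q = 132.8231°, L = 11.8239 m

Let ψ = atan2(Δy, Δx) = atan2(7.89, 0.13) = 89.0560° be the start→goal bearing.
Normalize: d = |goal − start| / ρ = 7.891071/1.38 = 5.718167, α = (θ_start − ψ) mod 360° = 236.9440° = 4.135452 rad, β = (θ_goal − ψ) mod 360° = 131.2440° = 2.290639 rad.
Common terms: sin α = -0.838137, cos α = -0.545459, sin β = 0.751909, cos β = -0.659266, cos(α−β) = -0.270600, d² = 32.697438. Work in radians in the unit-radius frame; every candidate has L = ρ·(t + p + q).
LSL: p² = 2 + d² − 2cos(α−β) + 2d(sin α − sin β) = 17.054331; p = √p² = 4.129689; φ = atan2(cos β − cos α, d + sin α − sin β) = -0.027562 rad; t = (φ − α) mod 2π = 2.120171 rad, q = (β − φ) mod 2π = 2.318201 rad → L = 1.38·(2.120171 + 4.129689 + 2.318201) = 1.38·8.568061 = 11.823925 m
RSR: p² = 2 + d² − 2cos(α−β) + 2d(sin β − sin α) = 53.422946; p = √p² = 7.309100; φ = atan2(cos α − cos β, d − sin α + sin β) = 0.015571 rad; t = (α − φ) mod 2π = 4.119881 rad, q = (φ − β) mod 2π = 4.008117 rad → L = 1.38·(4.119881 + 7.309100 + 4.008117) = 1.38·15.437099 = 21.303196 m
LSR: p² = d² − 2 + 2cos(α−β) + 2d(sin α + sin β) = 29.170105; p = √p² = 5.400936; φ = atan2(−cos α − cos β, d + sin α + sin β) − atan2(−2, p) = 0.565383 rad; t = (φ − α) mod 2π = 2.713116 rad, q = (φ − β) mod 2π = 4.557929 rad → L = 1.38·(2.713116 + 5.400936 + 4.557929) = 1.38·12.671981 = 17.487333 m
RSL: p² = d² − 2 + 2cos(α−β) − 2d(sin α + sin β) = 31.142369; p = √p² = 5.580535; φ = atan2(cos α + cos β, d − sin α − sin β) − atan2(2, p) = -0.548777 rad; t = (α − φ) mod 2π = 4.684229 rad, q = (β − φ) mod 2π = 2.839416 rad → L = 1.38·(4.684229 + 5.580535 + 2.839416) = 1.38·13.104179 = 18.083768 m
RLR: c = (6 − d² + 2cos(α−β) + 2d(sin α − sin β))/8 = -5.677868, |c| > 1 → infeasible
LRL: c = (6 − d² + 2cos(α−β) − 2d(sin α − sin β))/8 = -1.131791, |c| > 1 → infeasible
Shortest: LSL with L = 11.823925 m ≈ 11.8239 m
Convert LSL to answer units (arcs ×180/π): t = 2.120171·180/π = 121.4769°, p = ρ·p = 1.38·4.129689 = 5.6990 m, q = 2.318201·180/π = 132.8231°, L = 11.8239 m.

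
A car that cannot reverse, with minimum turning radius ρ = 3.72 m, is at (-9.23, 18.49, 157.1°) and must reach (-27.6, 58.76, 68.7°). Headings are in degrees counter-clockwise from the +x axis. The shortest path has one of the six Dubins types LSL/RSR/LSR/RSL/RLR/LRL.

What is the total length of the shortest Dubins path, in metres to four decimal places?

Let ψ = atan2(Δy, Δx) = atan2(40.27, -18.37) = 114.5211° be the start→goal bearing.
Normalize: d = |goal − start| / ρ = 44.262058/3.72 = 11.898403, α = (θ_start − ψ) mod 360° = 42.5789° = 0.743142 rad, β = (θ_goal − ψ) mod 360° = 314.1789° = 5.483456 rad.
Common terms: sin α = 0.676605, cos α = 0.736346, sin β = -0.717167, cos β = 0.696901, cos(α−β) = 0.027922, d² = 141.571988. Work in radians in the unit-radius frame; every candidate has L = ρ·(t + p + q).
LSL: p² = 2 + d² − 2cos(α−β) + 2d(sin α − sin β) = 176.683470; p = √p² = 13.292233; φ = atan2(cos β − cos α, d + sin α − sin β) = -0.002968 rad; t = (φ − α) mod 2π = 5.537076 rad, q = (β − φ) mod 2π = 5.486424 rad → L = 3.72·(5.537076 + 13.292233 + 5.486424) = 3.72·24.315733 = 90.454527 m
RSR: p² = 2 + d² − 2cos(α−β) + 2d(sin β − sin α) = 110.348820; p = √p² = 10.504705; φ = atan2(cos α − cos β, d − sin α + sin β) = 0.003755 rad; t = (α − φ) mod 2π = 0.739387 rad, q = (φ − β) mod 2π = 0.803484 rad → L = 3.72·(0.739387 + 10.504705 + 0.803484) = 3.72·12.047576 = 44.816982 m
LSR: p² = d² − 2 + 2cos(α−β) + 2d(sin α + sin β) = 138.662581; p = √p² = 11.775508; φ = atan2(−cos α − cos β, d + sin α + sin β) − atan2(−2, p) = 0.047953 rad; t = (φ − α) mod 2π = 5.587996 rad, q = (φ − β) mod 2π = 0.847682 rad → L = 3.72·(5.587996 + 11.775508 + 0.847682) = 3.72·18.211186 = 67.745610 m
RSL: p² = d² − 2 + 2cos(α−β) − 2d(sin α + sin β) = 140.593082; p = √p² = 11.857195; φ = atan2(cos α + cos β, d − sin α − sin β) − atan2(2, p) = -0.047625 rad; t = (α − φ) mod 2π = 0.790767 rad, q = (β − φ) mod 2π = 5.531081 rad → L = 3.72·(0.790767 + 11.857195 + 5.531081) = 3.72·18.179044 = 67.626043 m
RLR: c = (6 − d² + 2cos(α−β) + 2d(sin α − sin β))/8 = -12.793602, |c| > 1 → infeasible
LRL: c = (6 − d² + 2cos(α−β) − 2d(sin α − sin β))/8 = -21.085434, |c| > 1 → infeasible
Shortest: RSR with L = 44.816982 m ≈ 44.8170 m

44.8170 m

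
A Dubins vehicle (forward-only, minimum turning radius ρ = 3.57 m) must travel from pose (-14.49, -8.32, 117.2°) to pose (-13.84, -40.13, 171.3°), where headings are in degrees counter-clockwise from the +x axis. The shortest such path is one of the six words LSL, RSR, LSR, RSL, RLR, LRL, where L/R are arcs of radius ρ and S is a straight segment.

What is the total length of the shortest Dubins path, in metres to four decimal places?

44.7837 m

Let ψ = atan2(Δy, Δx) = atan2(-31.81, 0.65) = -88.8294° be the start→goal bearing.
Normalize: d = |goal − start| / ρ = 31.816640/3.57 = 8.912224, α = (θ_start − ψ) mod 360° = 206.0294° = 3.595891 rad, β = (θ_goal − ψ) mod 360° = 260.1294° = 4.540114 rad.
Common terms: sin α = -0.438832, cos α = -0.898569, sin β = -0.985197, cos β = -0.171424, cos(α−β) = 0.586372, d² = 79.427740. Work in radians in the unit-radius frame; every candidate has L = ρ·(t + p + q).
LSL: p² = 2 + d² − 2cos(α−β) + 2d(sin α − sin β) = 89.993654; p = √p² = 9.486499; φ = atan2(cos β − cos α, d + sin α − sin β) = 0.076726 rad; t = (φ − α) mod 2π = 2.764020 rad, q = (β − φ) mod 2π = 4.463389 rad → L = 3.57·(2.764020 + 9.486499 + 4.463389) = 3.57·16.713907 = 59.668648 m
RSR: p² = 2 + d² − 2cos(α−β) + 2d(sin β − sin α) = 70.516336; p = √p² = 8.397401; φ = atan2(cos α − cos β, d − sin α + sin β) = -0.086700 rad; t = (α − φ) mod 2π = 3.682592 rad, q = (φ − β) mod 2π = 1.656371 rad → L = 3.57·(3.682592 + 8.397401 + 1.656371) = 3.57·13.736363 = 49.038815 m
LSR: p² = d² − 2 + 2cos(α−β) + 2d(sin α + sin β) = 53.217944; p = √p² = 7.295063; φ = atan2(−cos α − cos β, d + sin α + sin β) − atan2(−2, p) = 0.409513 rad; t = (φ − α) mod 2π = 3.096807 rad, q = (φ − β) mod 2π = 2.152584 rad → L = 3.57·(3.096807 + 7.295063 + 2.152584) = 3.57·12.544454 = 44.783702 m
RSL: p² = d² − 2 + 2cos(α−β) − 2d(sin α + sin β) = 103.983025; p = √p² = 10.197207; φ = atan2(cos α + cos β, d − sin α − sin β) − atan2(2, p) = -0.296825 rad; t = (α − φ) mod 2π = 3.892716 rad, q = (β − φ) mod 2π = 4.836939 rad → L = 3.57·(3.892716 + 10.197207 + 4.836939) = 3.57·18.926862 = 67.568897 m
RLR: c = (6 − d² + 2cos(α−β) + 2d(sin α − sin β))/8 = -7.814542, |c| > 1 → infeasible
LRL: c = (6 − d² + 2cos(α−β) − 2d(sin α − sin β))/8 = -10.249207, |c| > 1 → infeasible
Shortest: LSR with L = 44.783702 m ≈ 44.7837 m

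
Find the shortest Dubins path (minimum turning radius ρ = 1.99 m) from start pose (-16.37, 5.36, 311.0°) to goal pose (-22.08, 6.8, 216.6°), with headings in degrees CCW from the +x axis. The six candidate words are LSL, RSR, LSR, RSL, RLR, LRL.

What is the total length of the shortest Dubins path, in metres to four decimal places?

14.6201 m

Let ψ = atan2(Δy, Δx) = atan2(1.44, -5.71) = 165.8458° be the start→goal bearing.
Normalize: d = |goal − start| / ρ = 5.888777/1.99 = 2.959185, α = (θ_start − ψ) mod 360° = 145.1542° = 2.533419 rad, β = (θ_goal − ψ) mod 360° = 50.7542° = 0.885828 rad.
Common terms: sin α = 0.571369, cos α = -0.820693, sin β = 0.774439, cos β = 0.632648, cos(α−β) = -0.076719, d² = 8.756774. Work in radians in the unit-radius frame; every candidate has L = ρ·(t + p + q).
LSL: p² = 2 + d² − 2cos(α−β) + 2d(sin α − sin β) = 9.708368; p = √p² = 3.115825; φ = atan2(cos β − cos α, d + sin α − sin β) = 0.485260 rad; t = (φ − α) mod 2π = 4.235026 rad, q = (β − φ) mod 2π = 0.400568 rad → L = 1.99·(4.235026 + 3.115825 + 0.400568) = 1.99·7.751420 = 15.425326 m
RSR: p² = 2 + d² − 2cos(α−β) + 2d(sin β − sin α) = 12.112056; p = √p² = 3.480238; φ = atan2(cos α − cos β, d − sin α + sin β) = -0.430800 rad; t = (α − φ) mod 2π = 2.964220 rad, q = (φ − β) mod 2π = 4.966556 rad → L = 1.99·(2.964220 + 3.480238 + 4.966556) = 1.99·11.411014 = 22.707918 m
LSR: p² = d² − 2 + 2cos(α−β) + 2d(sin α + sin β) = 14.568329; p = √p² = 3.816848; φ = atan2(−cos α − cos β, d + sin α + sin β) − atan2(−2, p) = 0.526310 rad; t = (φ − α) mod 2π = 4.276076 rad, q = (φ − β) mod 2π = 5.923667 rad → L = 1.99·(4.276076 + 3.816848 + 5.923667) = 1.99·14.016591 = 27.893015 m
RSL: p² = d² − 2 + 2cos(α−β) − 2d(sin α + sin β) = -1.361657 < 0 → infeasible
RLR: c = (6 − d² + 2cos(α−β) + 2d(sin α − sin β))/8 = -0.514007; p = 2π − arccos c = 4.172539 rad; φ = atan2(cos α − cos β, d − sin α + sin β) = -0.430800 rad; t = (α − φ + p/2) mod 2π = 5.050489 rad, q = (α − β − t + p) mod 2π = 0.769641 rad → L = 1.99·(5.050489 + 4.172539 + 0.769641) = 1.99·9.992670 = 19.885413 m
LRL: c = (6 − d² + 2cos(α−β) − 2d(sin α − sin β))/8 = -0.213546; p = 2π − arccos c = 4.497186 rad; φ = atan2(cos β − cos α, d + sin α − sin β) = 0.485260 rad; t = (φ − α + p/2) mod 2π = 0.200434 rad, q = (β − α − t + p) mod 2π = 2.649161 rad → L = 1.99·(0.200434 + 4.497186 + 2.649161) = 1.99·7.346781 = 14.620093 m
Shortest: LRL with L = 14.620093 m ≈ 14.6201 m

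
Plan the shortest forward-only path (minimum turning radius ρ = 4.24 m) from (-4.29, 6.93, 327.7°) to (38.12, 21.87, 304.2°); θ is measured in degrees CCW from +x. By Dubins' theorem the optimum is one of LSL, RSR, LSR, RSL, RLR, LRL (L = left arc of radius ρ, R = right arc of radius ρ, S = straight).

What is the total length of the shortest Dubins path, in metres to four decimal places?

Let ψ = atan2(Δy, Δx) = atan2(14.94, 42.41) = 19.4061° be the start→goal bearing.
Normalize: d = |goal − start| / ρ = 44.964560/4.24 = 10.604849, α = (θ_start − ψ) mod 360° = 308.2939° = 5.380743 rad, β = (θ_goal − ψ) mod 360° = 284.7939° = 4.970591 rad.
Common terms: sin α = -0.784842, cos α = 0.619695, sin β = -0.966851, cos β = 0.255343, cos(α−β) = 0.917060, d² = 112.462826. Work in radians in the unit-radius frame; every candidate has L = ρ·(t + p + q).
LSL: p² = 2 + d² − 2cos(α−β) + 2d(sin α − sin β) = 116.489044; p = √p² = 10.793009; φ = atan2(cos β − cos α, d + sin α − sin β) = -0.033765 rad; t = (φ − α) mod 2π = 0.868677 rad, q = (β − φ) mod 2π = 5.004356 rad → L = 4.24·(0.868677 + 10.793009 + 5.004356) = 4.24·16.666042 = 70.664018 m
RSR: p² = 2 + d² − 2cos(α−β) + 2d(sin β − sin α) = 108.768367; p = √p² = 10.429207; φ = atan2(cos α − cos β, d − sin α + sin β) = 0.034943 rad; t = (α − φ) mod 2π = 5.345801 rad, q = (φ − β) mod 2π = 1.347537 rad → L = 4.24·(5.345801 + 10.429207 + 1.347537) = 4.24·17.122545 = 72.599591 m
LSR: p² = d² − 2 + 2cos(α−β) + 2d(sin α + sin β) = 75.144065; p = √p² = 8.668568; φ = atan2(−cos α − cos β, d + sin α + sin β) − atan2(−2, p) = 0.128232 rad; t = (φ − α) mod 2π = 1.030673 rad, q = (φ − β) mod 2π = 1.440826 rad → L = 4.24·(1.030673 + 8.668568 + 1.440826) = 4.24·11.140067 = 47.233884 m
RSL: p² = d² − 2 + 2cos(α−β) − 2d(sin α + sin β) = 149.449827; p = √p² = 12.224967; φ = atan2(cos α + cos β, d − sin α − sin β) − atan2(2, p) = -0.091465 rad; t = (α − φ) mod 2π = 5.472209 rad, q = (β − φ) mod 2π = 5.062056 rad → L = 4.24·(5.472209 + 12.224967 + 5.062056) = 4.24·22.759233 = 96.499146 m
RLR: c = (6 − d² + 2cos(α−β) + 2d(sin α − sin β))/8 = -12.596046, |c| > 1 → infeasible
LRL: c = (6 − d² + 2cos(α−β) − 2d(sin α − sin β))/8 = -13.561131, |c| > 1 → infeasible
Shortest: LSR with L = 47.233884 m ≈ 47.2339 m

47.2339 m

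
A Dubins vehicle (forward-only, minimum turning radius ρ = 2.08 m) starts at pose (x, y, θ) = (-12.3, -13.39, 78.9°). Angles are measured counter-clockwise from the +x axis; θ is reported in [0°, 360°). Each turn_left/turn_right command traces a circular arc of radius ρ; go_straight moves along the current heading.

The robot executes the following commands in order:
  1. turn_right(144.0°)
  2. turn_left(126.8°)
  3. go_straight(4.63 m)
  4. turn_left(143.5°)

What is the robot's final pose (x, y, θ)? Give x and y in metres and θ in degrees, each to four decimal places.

(-5.1762, -6.0803, 205.2000°)

set_pose: (x, y, θ) = (-12.3000, -13.3900, 78.9000°), ρ = 2.08
turn_right(144.0°): centre at ρ to the right, rotate −144.0° → (-8.3723, -12.9147, -65.1000° ≡ 294.9000°)
turn_left(126.8°): centre at ρ to the left, rotate +126.8° → (-4.6542, -13.0250, 421.7000° ≡ 61.7000°)
go_straight(4.63): x += 4.63·cos θ, y += 4.63·sin θ → (-2.4592, -8.9484, 61.7000°)
turn_left(143.5°): centre at ρ to the left, rotate +143.5° → (-5.1762, -6.0803, 205.2000°)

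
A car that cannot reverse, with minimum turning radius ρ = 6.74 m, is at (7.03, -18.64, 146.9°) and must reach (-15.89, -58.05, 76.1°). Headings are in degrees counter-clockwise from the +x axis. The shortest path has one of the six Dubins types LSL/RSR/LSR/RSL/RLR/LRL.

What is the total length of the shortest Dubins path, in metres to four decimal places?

72.6820 m

Let ψ = atan2(Δy, Δx) = atan2(-39.41, -22.92) = -120.1814° be the start→goal bearing.
Normalize: d = |goal − start| / ρ = 45.590290/6.74 = 6.764138, α = (θ_start − ψ) mod 360° = 267.0814° = 4.661449 rad, β = (θ_goal − ψ) mod 360° = 196.2814° = 3.425756 rad.
Common terms: sin α = -0.998703, cos α = -0.050918, sin β = -0.280354, cos β = -0.959897, cos(α−β) = 0.328867, d² = 45.753562. Work in radians in the unit-radius frame; every candidate has L = ρ·(t + p + q).
LSL: p² = 2 + d² − 2cos(α−β) + 2d(sin α − sin β) = 37.377812; p = √p² = 6.113740; φ = atan2(cos β − cos α, d + sin α − sin β) = -0.149231 rad; t = (φ − α) mod 2π = 1.472505 rad, q = (β − φ) mod 2π = 3.574987 rad → L = 6.74·(1.472505 + 6.113740 + 3.574987) = 6.74·11.161232 = 75.226702 m
RSR: p² = 2 + d² − 2cos(α−β) + 2d(sin β − sin α) = 56.813845; p = √p² = 7.537496; φ = atan2(cos α − cos β, d − sin α + sin β) = 0.120888 rad; t = (α − φ) mod 2π = 4.540561 rad, q = (φ − β) mod 2π = 2.978318 rad → L = 6.74·(4.540561 + 7.537496 + 2.978318) = 6.74·15.056374 = 101.479963 m
LSR: p² = d² − 2 + 2cos(α−β) + 2d(sin α + sin β) = 27.107857; p = √p² = 5.206521; φ = atan2(−cos α − cos β, d + sin α + sin β) − atan2(−2, p) = 0.548994 rad; t = (φ − α) mod 2π = 2.170730 rad, q = (φ − β) mod 2π = 3.406423 rad → L = 6.74·(2.170730 + 5.206521 + 3.406423) = 6.74·10.783674 = 72.681964 m
RSL: p² = d² − 2 + 2cos(α−β) − 2d(sin α + sin β) = 61.714733; p = √p² = 7.855873; φ = atan2(cos α + cos β, d − sin α − sin β) − atan2(2, p) = -0.374309 rad; t = (α − φ) mod 2π = 5.035758 rad, q = (β − φ) mod 2π = 3.800065 rad → L = 6.74·(5.035758 + 7.855873 + 3.800065) = 6.74·16.691695 = 112.502022 m
RLR: c = (6 − d² + 2cos(α−β) + 2d(sin α − sin β))/8 = -6.101731, |c| > 1 → infeasible
LRL: c = (6 − d² + 2cos(α−β) − 2d(sin α − sin β))/8 = -3.672226, |c| > 1 → infeasible
Shortest: LSR with L = 72.681964 m ≈ 72.6820 m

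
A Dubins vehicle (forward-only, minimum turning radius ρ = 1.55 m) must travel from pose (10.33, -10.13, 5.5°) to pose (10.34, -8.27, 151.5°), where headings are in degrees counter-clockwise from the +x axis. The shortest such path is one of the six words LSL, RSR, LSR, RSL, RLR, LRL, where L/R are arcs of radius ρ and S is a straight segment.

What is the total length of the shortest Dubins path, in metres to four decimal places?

10.0341 m

Let ψ = atan2(Δy, Δx) = atan2(1.86, 0.01) = 89.6920° be the start→goal bearing.
Normalize: d = |goal − start| / ρ = 1.860027/1.55 = 1.200017, α = (θ_start − ψ) mod 360° = 275.8080° = 4.813758 rad, β = (θ_goal − ψ) mod 360° = 61.8080° = 1.078754 rad.
Common terms: sin α = -0.994867, cos α = 0.101196, sin β = 0.881370, cos β = 0.472427, cos(α−β) = -0.829038, d² = 1.440042. Work in radians in the unit-radius frame; every candidate has L = ρ·(t + p + q).
LSL: p² = 2 + d² − 2cos(α−β) + 2d(sin α − sin β) = 0.595085; p = √p² = 0.771417; φ = atan2(cos β − cos α, d + sin α − sin β) = 2.639532 rad; t = (φ − α) mod 2π = 4.108959 rad, q = (β − φ) mod 2π = 4.722407 rad → L = 1.55·(4.108959 + 0.771417 + 4.722407) = 1.55·9.602783 = 14.884314 m
RSR: p² = 2 + d² − 2cos(α−β) + 2d(sin β − sin α) = 9.601149; p = √p² = 3.098572; φ = atan2(cos α − cos β, d − sin α + sin β) = -0.120096 rad; t = (α − φ) mod 2π = 4.933854 rad, q = (φ − β) mod 2π = 5.084336 rad → L = 1.55·(4.933854 + 3.098572 + 5.084336) = 1.55·13.116762 = 20.330981 m
LSR: p² = d² − 2 + 2cos(α−β) + 2d(sin α + sin β) = -2.490430 < 0 → infeasible
RSL: p² = d² − 2 + 2cos(α−β) − 2d(sin α + sin β) = -1.945637 < 0 → infeasible
RLR: c = (6 − d² + 2cos(α−β) + 2d(sin α − sin β))/8 = -0.200144; p = 2π − arccos c = 4.510884 rad; φ = atan2(cos α − cos β, d − sin α + sin β) = -0.120096 rad; t = (α − φ + p/2) mod 2π = 0.906111 rad, q = (α − β − t + p) mod 2π = 1.056593 rad → L = 1.55·(0.906111 + 4.510884 + 1.056593) = 1.55·6.473588 = 10.034062 m
LRL: c = (6 − d² + 2cos(α−β) − 2d(sin α − sin β))/8 = 0.925614; p = 2π − arccos c = 5.895045 rad; φ = atan2(cos β − cos α, d + sin α − sin β) = 2.639532 rad; t = (φ − α + p/2) mod 2π = 0.773296 rad, q = (β − α − t + p) mod 2π = 1.386744 rad → L = 1.55·(0.773296 + 5.895045 + 1.386744) = 1.55·8.055085 = 12.485382 m
Shortest: RLR with L = 10.034062 m ≈ 10.0341 m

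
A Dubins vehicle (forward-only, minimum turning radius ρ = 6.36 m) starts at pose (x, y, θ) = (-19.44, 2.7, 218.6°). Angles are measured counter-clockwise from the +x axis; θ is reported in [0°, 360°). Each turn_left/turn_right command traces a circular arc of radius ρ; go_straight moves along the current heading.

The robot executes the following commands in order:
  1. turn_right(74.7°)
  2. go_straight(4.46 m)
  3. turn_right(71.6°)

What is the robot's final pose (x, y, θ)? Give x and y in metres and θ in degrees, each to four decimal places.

(-33.0704, 12.2319, 72.3000°)

set_pose: (x, y, θ) = (-19.4400, 2.7000, 218.6000°), ρ = 6.36
turn_right(74.7°): centre at ρ to the right, rotate −74.7° → (-27.1552, 2.5317, 143.9000°)
go_straight(4.46): x += 4.46·cos θ, y += 4.46·sin θ → (-30.7588, 5.1595, 143.9000°)
turn_right(71.6°): centre at ρ to the right, rotate −71.6° → (-33.0704, 12.2319, 72.3000°)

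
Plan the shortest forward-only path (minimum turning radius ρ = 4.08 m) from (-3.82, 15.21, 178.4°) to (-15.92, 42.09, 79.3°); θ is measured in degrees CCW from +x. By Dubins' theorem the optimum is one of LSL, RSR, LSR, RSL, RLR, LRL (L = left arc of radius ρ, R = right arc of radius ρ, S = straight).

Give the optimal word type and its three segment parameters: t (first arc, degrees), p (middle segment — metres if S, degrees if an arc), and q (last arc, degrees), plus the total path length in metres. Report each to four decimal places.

Let ψ = atan2(Δy, Δx) = atan2(26.88, -12.10) = 114.2348° be the start→goal bearing.
Normalize: d = |goal − start| / ρ = 29.477863/4.08 = 7.224966, α = (θ_start − ψ) mod 360° = 64.1652° = 1.119893 rad, β = (θ_goal − ψ) mod 360° = 325.0652° = 5.673457 rad.
Common terms: sin α = 0.900054, cos α = 0.435778, sin β = -0.572644, cos β = 0.819804, cos(α−β) = -0.158158, d² = 52.200139. Work in radians in the unit-radius frame; every candidate has L = ρ·(t + p + q).
LSL: p² = 2 + d² − 2cos(α−β) + 2d(sin α − sin β) = 75.796848; p = √p² = 8.706139; φ = atan2(cos β − cos α, d + sin α − sin β) = 0.044124 rad; t = (φ − α) mod 2π = 5.207416 rad, q = (β − φ) mod 2π = 5.629333 rad → L = 4.08·(5.207416 + 8.706139 + 5.629333) = 4.08·19.542888 = 79.734983 m
RSR: p² = 2 + d² − 2cos(α−β) + 2d(sin β − sin α) = 33.236063; p = √p² = 5.765073; φ = atan2(cos α − cos β, d − sin α + sin β) = -0.066662 rad; t = (α − φ) mod 2π = 1.186555 rad, q = (φ − β) mod 2π = 0.543066 rad → L = 4.08·(1.186555 + 5.765073 + 0.543066) = 4.08·7.494694 = 30.578351 m
LSR: p² = d² − 2 + 2cos(α−β) + 2d(sin α + sin β) = 54.614870; p = √p² = 7.390187; φ = atan2(−cos α − cos β, d + sin α + sin β) − atan2(−2, p) = 0.099555 rad; t = (φ − α) mod 2π = 5.262847 rad, q = (φ − β) mod 2π = 0.709283 rad → L = 4.08·(5.262847 + 7.390187 + 0.709283) = 4.08·13.362317 = 54.518253 m
RSL: p² = d² − 2 + 2cos(α−β) − 2d(sin α + sin β) = 45.152777; p = √p² = 6.719582; φ = atan2(cos α + cos β, d − sin α − sin β) − atan2(2, p) = -0.109227 rad; t = (α − φ) mod 2π = 1.229120 rad, q = (β − φ) mod 2π = 5.782684 rad → L = 4.08·(1.229120 + 6.719582 + 5.782684) = 4.08·13.731386 = 56.024054 m
RLR: c = (6 − d² + 2cos(α−β) + 2d(sin α − sin β))/8 = -3.154508, |c| > 1 → infeasible
LRL: c = (6 − d² + 2cos(α−β) − 2d(sin α − sin β))/8 = -8.474606, |c| > 1 → infeasible
Shortest: RSR with L = 30.578351 m ≈ 30.5784 m
Convert RSR to answer units (arcs ×180/π): t = 1.186555·180/π = 67.9846°, p = ρ·p = 4.08·5.765073 = 23.5215 m, q = 0.543066·180/π = 31.1154°, L = 30.5784 m.

RSR: t = 67.9846°, p = 23.5215 m, q = 31.1154°, L = 30.5784 m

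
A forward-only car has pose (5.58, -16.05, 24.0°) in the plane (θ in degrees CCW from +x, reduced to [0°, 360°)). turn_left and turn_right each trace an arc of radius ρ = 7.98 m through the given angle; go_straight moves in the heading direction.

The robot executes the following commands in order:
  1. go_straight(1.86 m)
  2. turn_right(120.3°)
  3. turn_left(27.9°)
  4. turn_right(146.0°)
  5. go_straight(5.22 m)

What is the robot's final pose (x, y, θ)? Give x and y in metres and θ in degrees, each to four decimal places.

set_pose: (x, y, θ) = (5.5800, -16.0500, 24.0000°), ρ = 7.98
go_straight(1.86): x += 1.86·cos θ, y += 1.86·sin θ → (7.2792, -15.2935, 24.0000°)
turn_right(120.3°): centre at ρ to the right, rotate −120.3° → (18.4568, -23.4592, -96.3000° ≡ 263.7000°)
turn_left(27.9°): centre at ρ to the left, rotate +27.9° → (18.9690, -27.2726, 291.6000°)
turn_right(146.0°): centre at ρ to the right, rotate −146.0° → (7.0409, -36.7946, 145.6000°)
go_straight(5.22): x += 5.22·cos θ, y += 5.22·sin θ → (2.7338, -33.8455, 145.6000°)

(2.7338, -33.8455, 145.6000°)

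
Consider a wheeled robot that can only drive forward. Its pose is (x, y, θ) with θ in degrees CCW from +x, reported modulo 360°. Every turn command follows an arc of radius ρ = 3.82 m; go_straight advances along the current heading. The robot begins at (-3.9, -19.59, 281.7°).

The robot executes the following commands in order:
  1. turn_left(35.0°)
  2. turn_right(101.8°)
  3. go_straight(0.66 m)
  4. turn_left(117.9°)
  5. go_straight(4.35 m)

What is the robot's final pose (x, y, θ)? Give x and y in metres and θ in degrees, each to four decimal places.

set_pose: (x, y, θ) = (-3.9000, -19.5900, 281.7000°), ρ = 3.82
turn_left(35.0°): centre at ρ to the left, rotate +35.0° → (-2.7792, -21.5954, 316.7000°)
turn_right(101.8°): centre at ρ to the right, rotate −101.8° → (-3.2134, -27.5085, 214.9000°)
go_straight(0.66): x += 0.66·cos θ, y += 0.66·sin θ → (-3.7547, -27.8861, 214.9000°)
turn_left(117.9°): centre at ρ to the left, rotate +117.9° → (-3.3152, -34.4167, 332.8000°)
go_straight(4.35): x += 4.35·cos θ, y += 4.35·sin θ → (0.5537, -36.4051, 332.8000°)

(0.5537, -36.4051, 332.8000°)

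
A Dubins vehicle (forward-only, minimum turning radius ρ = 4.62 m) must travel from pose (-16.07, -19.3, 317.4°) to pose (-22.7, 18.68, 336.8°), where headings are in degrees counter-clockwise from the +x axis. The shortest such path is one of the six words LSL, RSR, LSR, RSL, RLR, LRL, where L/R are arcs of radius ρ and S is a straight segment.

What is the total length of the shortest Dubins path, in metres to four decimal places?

56.9799 m

Let ψ = atan2(Δy, Δx) = atan2(37.98, -6.63) = 99.9021° be the start→goal bearing.
Normalize: d = |goal − start| / ρ = 38.554342/4.62 = 8.345096, α = (θ_start − ψ) mod 360° = 217.4979° = 3.796055 rad, β = (θ_goal − ψ) mod 360° = 236.8979° = 4.134648 rad.
Common terms: sin α = -0.608732, cos α = -0.793376, sin β = -0.837699, cos β = -0.546133, cos(α−β) = 0.943223, d² = 69.640622. Work in radians in the unit-radius frame; every candidate has L = ρ·(t + p + q).
LSL: p² = 2 + d² − 2cos(α−β) + 2d(sin α − sin β) = 73.575669; p = √p² = 8.577626; φ = atan2(cos β − cos α, d + sin α − sin β) = 0.028828 rad; t = (φ − α) mod 2π = 2.515959 rad, q = (β − φ) mod 2π = 4.105820 rad → L = 4.62·(2.515959 + 8.577626 + 4.105820) = 4.62·15.199405 = 70.221252 m
RSR: p² = 2 + d² − 2cos(α−β) + 2d(sin β − sin α) = 65.932685; p = √p² = 8.119894; φ = atan2(cos α − cos β, d − sin α + sin β) = -0.030454 rad; t = (α − φ) mod 2π = 3.826508 rad, q = (φ − β) mod 2π = 2.118083 rad → L = 4.62·(3.826508 + 8.119894 + 2.118083) = 4.62·14.064486 = 64.977925 m
LSR: p² = d² − 2 + 2cos(α−β) + 2d(sin α + sin β) = 45.385853; p = √p² = 6.736902; φ = atan2(−cos α − cos β, d + sin α + sin β) − atan2(−2, p) = 0.480368 rad; t = (φ − α) mod 2π = 2.967498 rad, q = (φ − β) mod 2π = 2.628905 rad → L = 4.62·(2.967498 + 6.736902 + 2.628905) = 4.62·12.333305 = 56.979870 m
RSL: p² = d² − 2 + 2cos(α−β) − 2d(sin α + sin β) = 93.668282; p = √p² = 9.678238; φ = atan2(cos α + cos β, d − sin α − sin β) − atan2(2, p) = -0.339740 rad; t = (α − φ) mod 2π = 4.135794 rad, q = (β − φ) mod 2π = 4.474388 rad → L = 4.62·(4.135794 + 9.678238 + 4.474388) = 4.62·18.288420 = 84.492500 m
RLR: c = (6 − d² + 2cos(α−β) + 2d(sin α − sin β))/8 = -7.241586, |c| > 1 → infeasible
LRL: c = (6 − d² + 2cos(α−β) − 2d(sin α − sin β))/8 = -8.196959, |c| > 1 → infeasible
Shortest: LSR with L = 56.979870 m ≈ 56.9799 m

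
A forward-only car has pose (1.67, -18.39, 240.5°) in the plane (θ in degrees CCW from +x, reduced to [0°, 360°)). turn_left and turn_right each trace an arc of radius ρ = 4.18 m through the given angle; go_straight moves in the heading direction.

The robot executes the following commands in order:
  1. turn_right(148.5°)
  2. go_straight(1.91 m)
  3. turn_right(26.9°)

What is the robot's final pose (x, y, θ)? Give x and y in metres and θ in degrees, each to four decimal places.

set_pose: (x, y, θ) = (1.6700, -18.3900, 240.5000°), ρ = 4.18
turn_right(148.5°): centre at ρ to the right, rotate −148.5° → (-6.1455, -16.4775, 92.0000°)
go_straight(1.91): x += 1.91·cos θ, y += 1.91·sin θ → (-6.2122, -14.5687, 92.0000°)
turn_right(26.9°): centre at ρ to the right, rotate −26.9° → (-5.8262, -12.6629, 65.1000°)

(-5.8262, -12.6629, 65.1000°)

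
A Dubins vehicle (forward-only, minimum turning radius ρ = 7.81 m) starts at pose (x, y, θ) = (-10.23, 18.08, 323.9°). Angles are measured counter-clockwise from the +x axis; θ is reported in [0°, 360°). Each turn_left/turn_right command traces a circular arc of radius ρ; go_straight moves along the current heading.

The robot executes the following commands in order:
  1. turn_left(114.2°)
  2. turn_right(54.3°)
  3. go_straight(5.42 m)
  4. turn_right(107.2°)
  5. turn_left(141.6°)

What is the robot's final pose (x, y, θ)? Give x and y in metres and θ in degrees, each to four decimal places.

(36.7692, 21.0365, 58.2000°)

set_pose: (x, y, θ) = (-10.2300, 18.0800, 323.9000°), ρ = 7.81
turn_left(114.2°): centre at ρ to the left, rotate +114.2° → (2.0138, 22.7799, 438.1000° ≡ 78.1000°)
turn_right(54.3°): centre at ρ to the right, rotate −54.3° → (6.5042, 28.3153, 23.8000°)
go_straight(5.42): x += 5.42·cos θ, y += 5.42·sin θ → (11.4633, 30.5025, 23.8000°)
turn_right(107.2°): centre at ρ to the right, rotate −107.2° → (22.3733, 24.2544, -83.4000° ≡ 276.6000°)
turn_left(141.6°): centre at ρ to the left, rotate +141.6° → (36.7692, 21.0365, 418.2000° ≡ 58.2000°)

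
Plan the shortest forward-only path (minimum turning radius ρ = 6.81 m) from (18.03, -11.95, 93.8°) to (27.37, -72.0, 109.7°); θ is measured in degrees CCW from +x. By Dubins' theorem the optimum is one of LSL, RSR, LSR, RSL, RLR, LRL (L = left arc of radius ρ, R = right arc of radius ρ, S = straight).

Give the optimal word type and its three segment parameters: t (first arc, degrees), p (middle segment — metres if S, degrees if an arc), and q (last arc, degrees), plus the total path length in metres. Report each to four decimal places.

RSR: t = 175.0522°, p = 58.8908 m, q = 169.0478°, L = 99.7894 m

Let ψ = atan2(Δy, Δx) = atan2(-60.05, 9.34) = -81.1592° be the start→goal bearing.
Normalize: d = |goal − start| / ρ = 60.772017/6.81 = 8.923938, α = (θ_start − ψ) mod 360° = 174.9592° = 3.053614 rad, β = (θ_goal − ψ) mod 360° = 190.8592° = 3.331122 rad.
Common terms: sin α = 0.087865, cos α = -0.996132, sin β = -0.188397, cos β = -0.982093, cos(α−β) = 0.961741, d² = 79.636668. Work in radians in the unit-radius frame; every candidate has L = ρ·(t + p + q).
LSL: p² = 2 + d² − 2cos(α−β) + 2d(sin α − sin β) = 84.643862; p = √p² = 9.200210; φ = atan2(cos β − cos α, d + sin α − sin β) = 0.001526 rad; t = (φ − α) mod 2π = 3.231097 rad, q = (β − φ) mod 2π = 3.329596 rad → L = 6.81·(3.231097 + 9.200210 + 3.329596) = 6.81·15.760903 = 107.331746 m
RSR: p² = 2 + d² − 2cos(α−β) + 2d(sin β − sin α) = 74.782509; p = √p² = 8.647688; φ = atan2(cos α − cos β, d − sin α + sin β) = -0.001623 rad; t = (α − φ) mod 2π = 3.055238 rad, q = (φ − β) mod 2π = 2.950440 rad → L = 6.81·(3.055238 + 8.647688 + 2.950440) = 6.81·14.653366 = 99.789423 m
LSR: p² = d² − 2 + 2cos(α−β) + 2d(sin α + sin β) = 77.765873; p = √p² = 8.818496; φ = atan2(−cos α − cos β, d + sin α + sin β) − atan2(−2, p) = 0.443578 rad; t = (φ − α) mod 2π = 3.673149 rad, q = (φ − β) mod 2π = 3.395642 rad → L = 6.81·(3.673149 + 8.818496 + 3.395642) = 6.81·15.887287 = 108.192421 m
RSL: p² = d² − 2 + 2cos(α−β) − 2d(sin α + sin β) = 81.354429; p = √p² = 9.019669; φ = atan2(cos α + cos β, d − sin α − sin β) − atan2(2, p) = -0.434001 rad; t = (α − φ) mod 2π = 3.487615 rad, q = (β − φ) mod 2π = 3.765123 rad → L = 6.81·(3.487615 + 9.019669 + 3.765123) = 6.81·16.272407 = 110.815090 m
RLR: c = (6 − d² + 2cos(α−β) + 2d(sin α − sin β))/8 = -8.347814, |c| > 1 → infeasible
LRL: c = (6 − d² + 2cos(α−β) − 2d(sin α − sin β))/8 = -9.580483, |c| > 1 → infeasible
Shortest: RSR with L = 99.789423 m ≈ 99.7894 m
Convert RSR to answer units (arcs ×180/π): t = 3.055238·180/π = 175.0522°, p = ρ·p = 6.81·8.647688 = 58.8908 m, q = 2.950440·180/π = 169.0478°, L = 99.7894 m.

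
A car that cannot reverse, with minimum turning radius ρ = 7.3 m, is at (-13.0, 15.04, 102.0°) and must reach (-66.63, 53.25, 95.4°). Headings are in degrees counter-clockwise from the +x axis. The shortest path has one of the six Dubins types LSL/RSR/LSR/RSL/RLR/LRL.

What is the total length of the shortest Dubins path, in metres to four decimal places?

Let ψ = atan2(Δy, Δx) = atan2(38.21, -53.63) = 144.5311° be the start→goal bearing.
Normalize: d = |goal − start| / ρ = 65.849685/7.3 = 9.020505, α = (θ_start − ψ) mod 360° = 317.4689° = 5.540878 rad, β = (θ_goal − ψ) mod 360° = 310.8689° = 5.425686 rad.
Common terms: sin α = -0.675990, cos α = 0.736910, sin β = -0.756209, cos β = 0.654330, cos(α−β) = 0.993373, d² = 81.369506. Work in radians in the unit-radius frame; every candidate has L = ρ·(t + p + q).
LSL: p² = 2 + d² − 2cos(α−β) + 2d(sin α − sin β) = 82.829983; p = √p² = 9.101098; φ = atan2(cos β − cos α, d + sin α − sin β) = -0.009074 rad; t = (φ − α) mod 2π = 0.733234 rad, q = (β − φ) mod 2π = 5.434760 rad → L = 7.3·(0.733234 + 9.101098 + 5.434760) = 7.3·15.269091 = 111.464368 m
RSR: p² = 2 + d² − 2cos(α−β) + 2d(sin β − sin α) = 79.935539; p = √p² = 8.940668; φ = atan2(cos α − cos β, d − sin α + sin β) = 0.009237 rad; t = (α − φ) mod 2π = 5.531641 rad, q = (φ − β) mod 2π = 0.866736 rad → L = 7.3·(5.531641 + 8.940668 + 0.866736) = 7.3·15.339045 = 111.975027 m
LSR: p² = d² − 2 + 2cos(α−β) + 2d(sin α + sin β) = 55.517934; p = √p² = 7.451036; φ = atan2(−cos α − cos β, d + sin α + sin β) − atan2(−2, p) = 0.080911 rad; t = (φ − α) mod 2π = 0.823219 rad, q = (φ − β) mod 2π = 0.938411 rad → L = 7.3·(0.823219 + 7.451036 + 0.938411) = 7.3·9.212666 = 67.252460 m
RSL: p² = d² − 2 + 2cos(α−β) − 2d(sin α + sin β) = 107.194570; p = √p² = 10.353481; φ = atan2(cos α + cos β, d − sin α − sin β) − atan2(2, p) = -0.058500 rad; t = (α − φ) mod 2π = 5.599378 rad, q = (β − φ) mod 2π = 5.484186 rad → L = 7.3·(5.599378 + 10.353481 + 5.484186) = 7.3·21.437045 = 156.490430 m
RLR: c = (6 − d² + 2cos(α−β) + 2d(sin α − sin β))/8 = -8.991942, |c| > 1 → infeasible
LRL: c = (6 − d² + 2cos(α−β) − 2d(sin α − sin β))/8 = -9.353748, |c| > 1 → infeasible
Shortest: LSR with L = 67.252460 m ≈ 67.2525 m

67.2525 m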